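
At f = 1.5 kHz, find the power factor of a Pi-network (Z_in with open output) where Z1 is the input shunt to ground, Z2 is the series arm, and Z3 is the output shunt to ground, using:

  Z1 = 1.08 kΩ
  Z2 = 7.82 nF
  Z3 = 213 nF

Step 1 — Angular frequency: ω = 2π·f = 2π·1500 = 9425 rad/s.
Step 2 — Component impedances:
  Z1: Z = R = 1080 Ω
  Z2: Z = 1/(jωC) = -j/(ω·C) = 0 - j1.357e+04 Ω
  Z3: Z = 1/(jωC) = -j/(ω·C) = 0 - j498.1 Ω
Step 3 — With open output, the series arm Z2 and the output shunt Z3 appear in series to ground: Z2 + Z3 = 0 - j1.407e+04 Ω.
Step 4 — Parallel with input shunt Z1: Z_in = Z1 || (Z2 + Z3) = 1074 - j82.44 Ω = 1077∠-4.4° Ω.
Step 5 — Power factor: PF = cos(φ) = Re(Z)/|Z| = 1073.7/1076.8 = 0.9971.
Step 6 — Type: Im(Z) = -82.44 ⇒ leading (phase φ = -4.4°).

PF = 0.9971 (leading, φ = -4.4°)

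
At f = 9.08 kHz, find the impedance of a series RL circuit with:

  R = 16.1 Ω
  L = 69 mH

Step 1 — Angular frequency: ω = 2π·f = 2π·9080 = 5.705e+04 rad/s.
Step 2 — Component impedances:
  R: Z = R = 16.1 Ω
  L: Z = jωL = j·5.705e+04·0.069 = 0 + j3937 Ω
Step 3 — Series combination: Z_total = R + L = 16.1 + j3937 Ω = 3937∠89.8° Ω.

Z = 16.1 + j3937 Ω = 3937∠89.8° Ω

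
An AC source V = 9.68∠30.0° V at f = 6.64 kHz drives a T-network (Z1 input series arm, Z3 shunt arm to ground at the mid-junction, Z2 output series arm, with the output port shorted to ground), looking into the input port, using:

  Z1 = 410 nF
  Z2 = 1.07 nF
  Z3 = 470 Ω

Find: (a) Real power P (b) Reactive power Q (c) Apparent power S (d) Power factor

Step 1 — Angular frequency: ω = 2π·f = 2π·6640 = 4.172e+04 rad/s.
Step 2 — Component impedances:
  Z1: Z = 1/(jωC) = -j/(ω·C) = 0 - j58.46 Ω
  Z2: Z = 1/(jωC) = -j/(ω·C) = 0 - j2.24e+04 Ω
  Z3: Z = R = 470 Ω
Step 3 — With the output port shorted to ground, the output series arm Z2 runs from the junction to ground; the shunt arm Z3 also runs from the junction to ground. They appear in parallel: Z3 || Z2 = 469.8 - j9.857 Ω.
Step 4 — Series with input arm Z1: Z_in = Z1 + (Z3 || Z2) = 469.8 - j68.32 Ω = 474.7∠-8.3° Ω.
Step 5 — Source phasor: V = 9.68∠30.0° V = 8.383 + j4.84 V.
Step 6 — Current: I = V / Z = 0.01601 + j0.01263 A = 0.02039∠38.3° A.
Step 7 — Complex power: S = V·I* = 0.1953 - j0.0284 VA.
Step 8 — Real power: P = Re(S) = 0.1953 W.
Step 9 — Reactive power: Q = Im(S) = -0.0284 VAR.
Step 10 — Apparent power: |S| = 0.1974 VA.
Step 11 — Power factor: PF = P/|S| = 0.9896 (leading).

(a) P = 0.1953 W  (b) Q = -0.0284 VAR  (c) S = 0.1974 VA  (d) PF = 0.9896 (leading)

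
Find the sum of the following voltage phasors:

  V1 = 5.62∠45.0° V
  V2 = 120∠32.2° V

Step 1 — Convert each phasor to rectangular form:
  V1 = 5.62·(cos(45.0°) + j·sin(45.0°)) = 3.974 + j3.974 V
  V2 = 120·(cos(32.2°) + j·sin(32.2°)) = 101.5 + j63.95 V
Step 2 — Sum components: V_total = 105.5 + j67.92 V.
Step 3 — Convert to polar: |V_total| = 125.5 V, ∠V_total = 32.8°.

V_total = 125.5∠32.8° V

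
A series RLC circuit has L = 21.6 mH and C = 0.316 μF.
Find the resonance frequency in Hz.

Step 1 — Resonance condition Im(Z)=0 gives ω₀ = 1/√(LC).
Step 2 — ω₀ = 1/√(0.0216·3.16e-07) = 1.21e+04 rad/s.
Step 3 — f₀ = ω₀/(2π) = 1926 Hz.

f₀ = 1926 Hz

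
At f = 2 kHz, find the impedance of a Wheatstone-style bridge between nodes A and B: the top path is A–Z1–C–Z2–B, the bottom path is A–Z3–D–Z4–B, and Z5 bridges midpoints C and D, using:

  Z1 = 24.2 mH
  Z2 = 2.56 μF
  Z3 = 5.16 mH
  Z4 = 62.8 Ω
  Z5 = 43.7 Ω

Step 1 — Angular frequency: ω = 2π·f = 2π·2000 = 1.257e+04 rad/s.
Step 2 — Component impedances:
  Z1: Z = jωL = j·1.257e+04·0.0242 = 0 + j304.1 Ω
  Z2: Z = 1/(jωC) = -j/(ω·C) = 0 - j31.08 Ω
  Z3: Z = jωL = j·1.257e+04·0.00516 = 0 + j64.84 Ω
  Z4: Z = R = 62.8 Ω
  Z5: Z = R = 43.7 Ω
Step 3 — Bridge requires nodal analysis (the Z5 bridge couples midpoints C and D, so the two paths cannot be reduced to a simple series/parallel combination). Setting node B to ground and injecting 1 A at node A, the 3-node admittance system at A, C, D solves to V_A = Z_AB = 20.3 + j41.66 Ω = 46.34∠64.0° Ω.

Z = 20.3 + j41.66 Ω = 46.34∠64.0° Ω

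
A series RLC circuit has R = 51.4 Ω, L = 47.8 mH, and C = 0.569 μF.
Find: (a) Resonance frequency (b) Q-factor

Step 1 — Resonance condition Im(Z)=0 gives ω₀ = 1/√(LC).
Step 2 — ω₀ = 1/√(0.0478·5.69e-07) = 6064 rad/s.
Step 3 — f₀ = ω₀/(2π) = 965.1 Hz.
Step 4 — Series Q: Q = ω₀L/R = 6064·0.0478/51.4 = 5.639.

(a) f₀ = 965.1 Hz  (b) Q = 5.639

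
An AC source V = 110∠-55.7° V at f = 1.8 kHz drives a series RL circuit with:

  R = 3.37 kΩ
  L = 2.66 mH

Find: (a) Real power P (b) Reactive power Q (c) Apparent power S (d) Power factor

Step 1 — Angular frequency: ω = 2π·f = 2π·1800 = 1.131e+04 rad/s.
Step 2 — Component impedances:
  R: Z = R = 3370 Ω
  L: Z = jωL = j·1.131e+04·0.00266 = 0 + j30.08 Ω
Step 3 — Series combination: Z_total = R + L = 3370 + j30.08 Ω = 3370∠0.5° Ω.
Step 4 — Source phasor: V = 110∠-55.7° V = 61.99 - j90.87 V.
Step 5 — Current: I = V / Z = 0.01815 - j0.02713 A = 0.03264∠-56.2° A.
Step 6 — Complex power: S = V·I* = 3.59 + j0.03205 VA.
Step 7 — Real power: P = Re(S) = 3.59 W.
Step 8 — Reactive power: Q = Im(S) = 0.03205 VAR.
Step 9 — Apparent power: |S| = 3.59 VA.
Step 10 — Power factor: PF = P/|S| = 1 (lagging).

(a) P = 3.59 W  (b) Q = 0.03205 VAR  (c) S = 3.59 VA  (d) PF = 1 (lagging)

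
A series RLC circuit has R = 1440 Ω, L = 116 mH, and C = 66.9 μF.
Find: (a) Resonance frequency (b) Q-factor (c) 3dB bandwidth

Step 1 — Resonance: ω₀ = 1/√(LC) = 1/√(0.116·6.69e-05) = 359 rad/s.
Step 2 — f₀ = ω₀/(2π) = 57.13 Hz.
Step 3 — Series Q: Q = ω₀L/R = 359·0.116/1440 = 0.02892.
Step 4 — Bandwidth: Δω = ω₀/Q = 1.241e+04 rad/s; BW = Δω/(2π) = 1976 Hz.

(a) f₀ = 57.13 Hz  (b) Q = 0.02892  (c) BW = 1976 Hz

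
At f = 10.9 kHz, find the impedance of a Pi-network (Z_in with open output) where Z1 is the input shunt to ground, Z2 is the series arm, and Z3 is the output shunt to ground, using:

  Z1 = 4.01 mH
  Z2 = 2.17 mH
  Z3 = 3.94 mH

Step 1 — Angular frequency: ω = 2π·f = 2π·1.09e+04 = 6.849e+04 rad/s.
Step 2 — Component impedances:
  Z1: Z = jωL = j·6.849e+04·0.00401 = 0 + j274.6 Ω
  Z2: Z = jωL = j·6.849e+04·0.00217 = 0 + j148.6 Ω
  Z3: Z = jωL = j·6.849e+04·0.00394 = 0 + j269.8 Ω
Step 3 — With open output, the series arm Z2 and the output shunt Z3 appear in series to ground: Z2 + Z3 = 0 + j418.5 Ω.
Step 4 — Parallel with input shunt Z1: Z_in = Z1 || (Z2 + Z3) = 0 + j165.8 Ω = 165.8∠90.0° Ω.

Z = 0 + j165.8 Ω = 165.8∠90.0° Ω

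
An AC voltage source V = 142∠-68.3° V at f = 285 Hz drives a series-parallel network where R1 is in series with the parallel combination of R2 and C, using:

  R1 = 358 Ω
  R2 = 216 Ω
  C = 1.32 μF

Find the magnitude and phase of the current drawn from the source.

Step 1 — Angular frequency: ω = 2π·f = 2π·285 = 1791 rad/s.
Step 2 — Component impedances:
  R1: Z = R = 358 Ω
  R2: Z = R = 216 Ω
  C: Z = 1/(jωC) = -j/(ω·C) = 0 - j423.1 Ω
Step 3 — Parallel branch: R2 || C = 1/(1/R2 + 1/C) = 171.3 - j87.48 Ω.
Step 4 — Series with R1: Z_total = R1 + (R2 || C) = 529.3 - j87.48 Ω = 536.5∠-9.4° Ω.
Step 5 — Source phasor: V = 142∠-68.3° V = 52.5 - j131.9 V.
Step 6 — Ohm's law: I = V / Z_total = (52.5 - j131.9) / (529.3 - j87.48) = 0.1366 - j0.2267 A.
Step 7 — Convert to polar: |I| = 0.2647 A, ∠I = -58.9°.

I = 0.2647∠-58.9° A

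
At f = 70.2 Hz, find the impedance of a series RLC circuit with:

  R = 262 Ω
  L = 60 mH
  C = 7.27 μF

Step 1 — Angular frequency: ω = 2π·f = 2π·70.2 = 441.1 rad/s.
Step 2 — Component impedances:
  R: Z = R = 262 Ω
  L: Z = jωL = j·441.1·0.06 = 0 + j26.46 Ω
  C: Z = 1/(jωC) = -j/(ω·C) = 0 - j311.9 Ω
Step 3 — Series combination: Z_total = R + L + C = 262 - j285.4 Ω = 387.4∠-47.4° Ω.

Z = 262 - j285.4 Ω = 387.4∠-47.4° Ω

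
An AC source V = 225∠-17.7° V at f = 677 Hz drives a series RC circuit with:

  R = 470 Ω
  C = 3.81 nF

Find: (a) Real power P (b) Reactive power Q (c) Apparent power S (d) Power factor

Step 1 — Angular frequency: ω = 2π·f = 2π·677 = 4254 rad/s.
Step 2 — Component impedances:
  R: Z = R = 470 Ω
  C: Z = 1/(jωC) = -j/(ω·C) = 0 - j6.17e+04 Ω
Step 3 — Series combination: Z_total = R + C = 470 - j6.17e+04 Ω = 6.17e+04∠-89.6° Ω.
Step 4 — Source phasor: V = 225∠-17.7° V = 214.3 - j68.41 V.
Step 5 — Current: I = V / Z = 0.001135 + j0.003465 A = 0.003646∠71.9° A.
Step 6 — Complex power: S = V·I* = 0.006249 - j0.8204 VA.
Step 7 — Real power: P = Re(S) = 0.006249 W.
Step 8 — Reactive power: Q = Im(S) = -0.8204 VAR.
Step 9 — Apparent power: |S| = 0.8204 VA.
Step 10 — Power factor: PF = P/|S| = 0.007617 (leading).

(a) P = 0.006249 W  (b) Q = -0.8204 VAR  (c) S = 0.8204 VA  (d) PF = 0.007617 (leading)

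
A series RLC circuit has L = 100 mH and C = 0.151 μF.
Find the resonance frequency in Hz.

Step 1 — Resonance condition Im(Z)=0 gives ω₀ = 1/√(LC).
Step 2 — ω₀ = 1/√(0.1·1.51e-07) = 8138 rad/s.
Step 3 — f₀ = ω₀/(2π) = 1295 Hz.

f₀ = 1295 Hz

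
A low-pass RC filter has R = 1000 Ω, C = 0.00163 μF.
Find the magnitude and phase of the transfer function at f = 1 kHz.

Step 1 — Angular frequency: ω = 2π·1000 = 6283 rad/s.
Step 2 — Transfer function: H(jω) = 1/(1 + jωRC).
Step 3 — Denominator: 1 + jωRC = 1 + j·6283·1000·1.63e-09 = 1 + j0.01024.
Step 4 — H = 0.9999 - j0.01024.
Step 5 — Magnitude: |H| = 0.9999 (-0.0 dB); phase: φ = -0.6°.

|H| = 0.9999 (-0.0 dB), φ = -0.6°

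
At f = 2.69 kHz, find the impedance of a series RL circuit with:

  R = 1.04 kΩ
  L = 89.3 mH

Step 1 — Angular frequency: ω = 2π·f = 2π·2690 = 1.69e+04 rad/s.
Step 2 — Component impedances:
  R: Z = R = 1040 Ω
  L: Z = jωL = j·1.69e+04·0.0893 = 0 + j1509 Ω
Step 3 — Series combination: Z_total = R + L = 1040 + j1509 Ω = 1833∠55.4° Ω.

Z = 1040 + j1509 Ω = 1833∠55.4° Ω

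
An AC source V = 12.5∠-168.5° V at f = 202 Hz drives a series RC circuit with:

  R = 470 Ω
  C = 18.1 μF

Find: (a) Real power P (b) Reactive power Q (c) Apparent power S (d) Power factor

Step 1 — Angular frequency: ω = 2π·f = 2π·202 = 1269 rad/s.
Step 2 — Component impedances:
  R: Z = R = 470 Ω
  C: Z = 1/(jωC) = -j/(ω·C) = 0 - j43.53 Ω
Step 3 — Series combination: Z_total = R + C = 470 - j43.53 Ω = 472∠-5.3° Ω.
Step 4 — Source phasor: V = 12.5∠-168.5° V = -12.25 - j2.492 V.
Step 5 — Current: I = V / Z = -0.02535 - j0.00765 A = 0.02648∠-163.2° A.
Step 6 — Complex power: S = V·I* = 0.3296 - j0.03053 VA.
Step 7 — Real power: P = Re(S) = 0.3296 W.
Step 8 — Reactive power: Q = Im(S) = -0.03053 VAR.
Step 9 — Apparent power: |S| = 0.331 VA.
Step 10 — Power factor: PF = P/|S| = 0.9957 (leading).

(a) P = 0.3296 W  (b) Q = -0.03053 VAR  (c) S = 0.331 VA  (d) PF = 0.9957 (leading)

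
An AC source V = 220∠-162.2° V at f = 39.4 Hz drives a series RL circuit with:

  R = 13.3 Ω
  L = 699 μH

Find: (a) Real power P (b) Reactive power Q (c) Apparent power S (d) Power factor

Step 1 — Angular frequency: ω = 2π·f = 2π·39.4 = 247.6 rad/s.
Step 2 — Component impedances:
  R: Z = R = 13.3 Ω
  L: Z = jωL = j·247.6·0.000699 = 0 + j0.173 Ω
Step 3 — Series combination: Z_total = R + L = 13.3 + j0.173 Ω = 13.3∠0.7° Ω.
Step 4 — Source phasor: V = 220∠-162.2° V = -209.5 - j67.25 V.
Step 5 — Current: I = V / Z = -15.81 - j4.851 A = 16.54∠-162.9° A.
Step 6 — Complex power: S = V·I* = 3638 + j47.34 VA.
Step 7 — Real power: P = Re(S) = 3638 W.
Step 8 — Reactive power: Q = Im(S) = 47.34 VAR.
Step 9 — Apparent power: |S| = 3639 VA.
Step 10 — Power factor: PF = P/|S| = 0.9999 (lagging).

(a) P = 3638 W  (b) Q = 47.34 VAR  (c) S = 3639 VA  (d) PF = 0.9999 (lagging)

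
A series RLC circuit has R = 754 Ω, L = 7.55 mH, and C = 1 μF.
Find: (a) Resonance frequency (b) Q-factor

Step 1 — Resonance condition Im(Z)=0 gives ω₀ = 1/√(LC).
Step 2 — ω₀ = 1/√(0.00755·1e-06) = 1.151e+04 rad/s.
Step 3 — f₀ = ω₀/(2π) = 1832 Hz.
Step 4 — Series Q: Q = ω₀L/R = 1.151e+04·0.00755/754 = 0.1152.

(a) f₀ = 1832 Hz  (b) Q = 0.1152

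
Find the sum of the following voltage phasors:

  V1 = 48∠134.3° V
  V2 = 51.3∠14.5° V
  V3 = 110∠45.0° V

Step 1 — Convert each phasor to rectangular form:
  V1 = 48·(cos(134.3°) + j·sin(134.3°)) = -33.52 + j34.35 V
  V2 = 51.3·(cos(14.5°) + j·sin(14.5°)) = 49.67 + j12.84 V
  V3 = 110·(cos(45.0°) + j·sin(45.0°)) = 77.78 + j77.78 V
Step 2 — Sum components: V_total = 93.92 + j125 V.
Step 3 — Convert to polar: |V_total| = 156.3 V, ∠V_total = 53.1°.

V_total = 156.3∠53.1° V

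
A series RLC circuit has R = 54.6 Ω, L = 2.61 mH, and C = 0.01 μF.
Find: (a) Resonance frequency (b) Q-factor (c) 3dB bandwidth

Step 1 — Resonance: ω₀ = 1/√(LC) = 1/√(0.00261·1e-08) = 1.957e+05 rad/s.
Step 2 — f₀ = ω₀/(2π) = 3.115e+04 Hz.
Step 3 — Series Q: Q = ω₀L/R = 1.957e+05·0.00261/54.6 = 9.357.
Step 4 — Bandwidth: Δω = ω₀/Q = 2.092e+04 rad/s; BW = Δω/(2π) = 3329 Hz.

(a) f₀ = 3.115e+04 Hz  (b) Q = 9.357  (c) BW = 3329 Hz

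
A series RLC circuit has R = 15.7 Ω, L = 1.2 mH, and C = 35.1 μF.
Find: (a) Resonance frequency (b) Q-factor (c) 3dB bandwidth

Step 1 — Resonance: ω₀ = 1/√(LC) = 1/√(0.0012·3.51e-05) = 4873 rad/s.
Step 2 — f₀ = ω₀/(2π) = 775.5 Hz.
Step 3 — Series Q: Q = ω₀L/R = 4873·0.0012/15.7 = 0.3724.
Step 4 — Bandwidth: Δω = ω₀/Q = 1.308e+04 rad/s; BW = Δω/(2π) = 2082 Hz.

(a) f₀ = 775.5 Hz  (b) Q = 0.3724  (c) BW = 2082 Hz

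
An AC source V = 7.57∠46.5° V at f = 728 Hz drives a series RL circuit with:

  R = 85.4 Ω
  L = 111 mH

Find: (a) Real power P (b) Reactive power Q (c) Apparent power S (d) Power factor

Step 1 — Angular frequency: ω = 2π·f = 2π·728 = 4574 rad/s.
Step 2 — Component impedances:
  R: Z = R = 85.4 Ω
  L: Z = jωL = j·4574·0.111 = 0 + j507.7 Ω
Step 3 — Series combination: Z_total = R + L = 85.4 + j507.7 Ω = 514.9∠80.5° Ω.
Step 4 — Source phasor: V = 7.57∠46.5° V = 5.211 + j5.491 V.
Step 5 — Current: I = V / Z = 0.0122 - j0.008212 A = 0.0147∠-34.0° A.
Step 6 — Complex power: S = V·I* = 0.01846 + j0.1098 VA.
Step 7 — Real power: P = Re(S) = 0.01846 W.
Step 8 — Reactive power: Q = Im(S) = 0.1098 VAR.
Step 9 — Apparent power: |S| = 0.1113 VA.
Step 10 — Power factor: PF = P/|S| = 0.1659 (lagging).

(a) P = 0.01846 W  (b) Q = 0.1098 VAR  (c) S = 0.1113 VA  (d) PF = 0.1659 (lagging)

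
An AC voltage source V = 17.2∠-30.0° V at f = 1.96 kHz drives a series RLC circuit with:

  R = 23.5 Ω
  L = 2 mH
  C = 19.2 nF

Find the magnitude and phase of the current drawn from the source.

Step 1 — Angular frequency: ω = 2π·f = 2π·1960 = 1.232e+04 rad/s.
Step 2 — Component impedances:
  R: Z = R = 23.5 Ω
  L: Z = jωL = j·1.232e+04·0.002 = 0 + j24.63 Ω
  C: Z = 1/(jωC) = -j/(ω·C) = 0 - j4229 Ω
Step 3 — Series combination: Z_total = R + L + C = 23.5 - j4205 Ω = 4205∠-89.7° Ω.
Step 4 — Source phasor: V = 17.2∠-30.0° V = 14.9 - j8.6 V.
Step 5 — Ohm's law: I = V / Z_total = (14.9 - j8.6) / (23.5 - j4205) = 0.002065 + j0.003531 A.
Step 6 — Convert to polar: |I| = 0.004091 A, ∠I = 59.7°.

I = 0.004091∠59.7° A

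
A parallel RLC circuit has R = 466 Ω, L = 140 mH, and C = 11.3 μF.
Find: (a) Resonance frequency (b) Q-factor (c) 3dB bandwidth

Step 1 — Resonance: ω₀ = 1/√(LC) = 1/√(0.14·1.13e-05) = 795.1 rad/s.
Step 2 — f₀ = ω₀/(2π) = 126.5 Hz.
Step 3 — Parallel Q: Q = R/(ω₀L) = 466/(795.1·0.14) = 4.187.
Step 4 — Bandwidth: Δω = ω₀/Q = 189.9 rad/s; BW = Δω/(2π) = 30.22 Hz.

(a) f₀ = 126.5 Hz  (b) Q = 4.187  (c) BW = 30.22 Hz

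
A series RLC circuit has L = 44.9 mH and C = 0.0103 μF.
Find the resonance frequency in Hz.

Step 1 — Resonance condition Im(Z)=0 gives ω₀ = 1/√(LC).
Step 2 — ω₀ = 1/√(0.0449·1.03e-08) = 4.65e+04 rad/s.
Step 3 — f₀ = ω₀/(2π) = 7401 Hz.

f₀ = 7401 Hz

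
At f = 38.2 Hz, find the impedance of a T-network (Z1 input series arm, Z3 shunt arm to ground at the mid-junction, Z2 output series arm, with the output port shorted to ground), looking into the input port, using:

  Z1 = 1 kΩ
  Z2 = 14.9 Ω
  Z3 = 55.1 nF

Step 1 — Angular frequency: ω = 2π·f = 2π·38.2 = 240 rad/s.
Step 2 — Component impedances:
  Z1: Z = R = 1000 Ω
  Z2: Z = R = 14.9 Ω
  Z3: Z = 1/(jωC) = -j/(ω·C) = 0 - j7.561e+04 Ω
Step 3 — With the output port shorted to ground, the output series arm Z2 runs from the junction to ground; the shunt arm Z3 also runs from the junction to ground. They appear in parallel: Z3 || Z2 = 14.9 - j0.002936 Ω.
Step 4 — Series with input arm Z1: Z_in = Z1 + (Z3 || Z2) = 1015 - j0.002936 Ω = 1015∠-0.0° Ω.

Z = 1015 - j0.002936 Ω = 1015∠-0.0° Ω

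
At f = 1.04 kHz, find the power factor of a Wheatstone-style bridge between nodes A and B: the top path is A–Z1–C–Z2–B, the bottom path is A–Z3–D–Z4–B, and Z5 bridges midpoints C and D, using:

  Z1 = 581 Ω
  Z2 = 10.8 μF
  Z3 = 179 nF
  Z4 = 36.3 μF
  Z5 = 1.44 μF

Step 1 — Angular frequency: ω = 2π·f = 2π·1040 = 6535 rad/s.
Step 2 — Component impedances:
  Z1: Z = R = 581 Ω
  Z2: Z = 1/(jωC) = -j/(ω·C) = 0 - j14.17 Ω
  Z3: Z = 1/(jωC) = -j/(ω·C) = 0 - j854.9 Ω
  Z4: Z = 1/(jωC) = -j/(ω·C) = 0 - j4.216 Ω
  Z5: Z = 1/(jωC) = -j/(ω·C) = 0 - j106.3 Ω
Step 3 — Bridge requires nodal analysis (the Z5 bridge couples midpoints C and D, so the two paths cannot be reduced to a simple series/parallel combination). Setting node B to ground and injecting 1 A at node A, the 3-node admittance system at A, C, D solves to V_A = Z_AB = 390.9 - j273.3 Ω = 476.9∠-35.0° Ω.
Step 4 — Power factor: PF = cos(φ) = Re(Z)/|Z| = 390.9/476.94 = 0.8196.
Step 5 — Type: Im(Z) = -273.3 ⇒ leading (phase φ = -35.0°).

PF = 0.8196 (leading, φ = -35.0°)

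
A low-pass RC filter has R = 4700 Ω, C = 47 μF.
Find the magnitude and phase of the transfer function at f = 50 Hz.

Step 1 — Angular frequency: ω = 2π·50 = 314.2 rad/s.
Step 2 — Transfer function: H(jω) = 1/(1 + jωRC).
Step 3 — Denominator: 1 + jωRC = 1 + j·314.2·4700·4.7e-05 = 1 + j69.4.
Step 4 — H = 0.0002076 - j0.01441.
Step 5 — Magnitude: |H| = 0.01441 (-36.8 dB); phase: φ = -89.2°.

|H| = 0.01441 (-36.8 dB), φ = -89.2°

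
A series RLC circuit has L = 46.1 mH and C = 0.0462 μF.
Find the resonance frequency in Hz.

Step 1 — Resonance condition Im(Z)=0 gives ω₀ = 1/√(LC).
Step 2 — ω₀ = 1/√(0.0461·4.62e-08) = 2.167e+04 rad/s.
Step 3 — f₀ = ω₀/(2π) = 3449 Hz.

f₀ = 3449 Hz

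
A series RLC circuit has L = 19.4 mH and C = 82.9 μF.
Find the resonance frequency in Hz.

Step 1 — Resonance condition Im(Z)=0 gives ω₀ = 1/√(LC).
Step 2 — ω₀ = 1/√(0.0194·8.29e-05) = 788.5 rad/s.
Step 3 — f₀ = ω₀/(2π) = 125.5 Hz.

f₀ = 125.5 Hz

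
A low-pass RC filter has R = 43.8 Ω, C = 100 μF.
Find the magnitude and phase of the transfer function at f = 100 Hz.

Step 1 — Angular frequency: ω = 2π·100 = 628.3 rad/s.
Step 2 — Transfer function: H(jω) = 1/(1 + jωRC).
Step 3 — Denominator: 1 + jωRC = 1 + j·628.3·43.8·0.0001 = 1 + j2.752.
Step 4 — H = 0.1166 - j0.321.
Step 5 — Magnitude: |H| = 0.3415 (-9.3 dB); phase: φ = -70.0°.

|H| = 0.3415 (-9.3 dB), φ = -70.0°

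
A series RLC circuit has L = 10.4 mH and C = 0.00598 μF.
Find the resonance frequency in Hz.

Step 1 — Resonance condition Im(Z)=0 gives ω₀ = 1/√(LC).
Step 2 — ω₀ = 1/√(0.0104·5.98e-09) = 1.268e+05 rad/s.
Step 3 — f₀ = ω₀/(2π) = 2.018e+04 Hz.

f₀ = 2.018e+04 Hz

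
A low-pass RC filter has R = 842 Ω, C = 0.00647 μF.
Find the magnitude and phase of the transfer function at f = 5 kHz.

Step 1 — Angular frequency: ω = 2π·5000 = 3.142e+04 rad/s.
Step 2 — Transfer function: H(jω) = 1/(1 + jωRC).
Step 3 — Denominator: 1 + jωRC = 1 + j·3.142e+04·842·6.47e-09 = 1 + j0.1711.
Step 4 — H = 0.9715 - j0.1663.
Step 5 — Magnitude: |H| = 0.9857 (-0.1 dB); phase: φ = -9.7°.

|H| = 0.9857 (-0.1 dB), φ = -9.7°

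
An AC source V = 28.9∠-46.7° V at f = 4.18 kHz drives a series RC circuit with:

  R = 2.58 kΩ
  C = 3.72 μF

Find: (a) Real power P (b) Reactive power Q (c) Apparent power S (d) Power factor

Step 1 — Angular frequency: ω = 2π·f = 2π·4180 = 2.626e+04 rad/s.
Step 2 — Component impedances:
  R: Z = R = 2580 Ω
  C: Z = 1/(jωC) = -j/(ω·C) = 0 - j10.24 Ω
Step 3 — Series combination: Z_total = R + C = 2580 - j10.24 Ω = 2580∠-0.2° Ω.
Step 4 — Source phasor: V = 28.9∠-46.7° V = 19.82 - j21.03 V.
Step 5 — Current: I = V / Z = 0.007714 - j0.008122 A = 0.0112∠-46.5° A.
Step 6 — Complex power: S = V·I* = 0.3237 - j0.001284 VA.
Step 7 — Real power: P = Re(S) = 0.3237 W.
Step 8 — Reactive power: Q = Im(S) = -0.001284 VAR.
Step 9 — Apparent power: |S| = 0.3237 VA.
Step 10 — Power factor: PF = P/|S| = 1 (leading).

(a) P = 0.3237 W  (b) Q = -0.001284 VAR  (c) S = 0.3237 VA  (d) PF = 1 (leading)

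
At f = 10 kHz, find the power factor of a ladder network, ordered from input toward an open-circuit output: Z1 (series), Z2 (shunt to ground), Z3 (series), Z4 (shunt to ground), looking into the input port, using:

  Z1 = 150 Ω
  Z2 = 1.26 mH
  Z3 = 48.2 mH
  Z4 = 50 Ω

Step 1 — Angular frequency: ω = 2π·f = 2π·1e+04 = 6.283e+04 rad/s.
Step 2 — Component impedances:
  Z1: Z = R = 150 Ω
  Z2: Z = jωL = j·6.283e+04·0.00126 = 0 + j79.17 Ω
  Z3: Z = jωL = j·6.283e+04·0.0482 = 0 + j3028 Ω
  Z4: Z = R = 50 Ω
Step 3 — Ladder network (open output): work backward from the far end, alternating series and parallel combinations. Z_in = 150 + j77.15 Ω = 168.7∠27.2° Ω.
Step 4 — Power factor: PF = cos(φ) = Re(Z)/|Z| = 150.03/168.71 = 0.8893.
Step 5 — Type: Im(Z) = 77.15 ⇒ lagging (phase φ = 27.2°).

PF = 0.8893 (lagging, φ = 27.2°)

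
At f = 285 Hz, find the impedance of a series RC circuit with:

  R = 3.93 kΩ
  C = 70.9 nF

Step 1 — Angular frequency: ω = 2π·f = 2π·285 = 1791 rad/s.
Step 2 — Component impedances:
  R: Z = R = 3930 Ω
  C: Z = 1/(jωC) = -j/(ω·C) = 0 - j7876 Ω
Step 3 — Series combination: Z_total = R + C = 3930 - j7876 Ω = 8802∠-63.5° Ω.

Z = 3930 - j7876 Ω = 8802∠-63.5° Ω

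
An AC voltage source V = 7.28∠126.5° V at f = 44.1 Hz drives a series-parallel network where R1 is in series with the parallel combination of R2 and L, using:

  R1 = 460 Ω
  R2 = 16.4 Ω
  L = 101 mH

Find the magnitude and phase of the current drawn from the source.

Step 1 — Angular frequency: ω = 2π·f = 2π·44.1 = 277.1 rad/s.
Step 2 — Component impedances:
  R1: Z = R = 460 Ω
  R2: Z = R = 16.4 Ω
  L: Z = jωL = j·277.1·0.101 = 0 + j27.99 Ω
Step 3 — Parallel branch: R2 || L = 1/(1/R2 + 1/L) = 12.21 + j7.154 Ω.
Step 4 — Series with R1: Z_total = R1 + (R2 || L) = 472.2 + j7.154 Ω = 472.3∠0.9° Ω.
Step 5 — Source phasor: V = 7.28∠126.5° V = -4.33 + j5.852 V.
Step 6 — Ohm's law: I = V / Z_total = (-4.33 + j5.852) / (472.2 + j7.154) = -0.008981 + j0.01253 A.
Step 7 — Convert to polar: |I| = 0.01542 A, ∠I = 125.6°.

I = 0.01542∠125.6° A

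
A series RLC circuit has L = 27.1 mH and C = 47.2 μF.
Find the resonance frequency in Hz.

Step 1 — Resonance condition Im(Z)=0 gives ω₀ = 1/√(LC).
Step 2 — ω₀ = 1/√(0.0271·4.72e-05) = 884.2 rad/s.
Step 3 — f₀ = ω₀/(2π) = 140.7 Hz.

f₀ = 140.7 Hz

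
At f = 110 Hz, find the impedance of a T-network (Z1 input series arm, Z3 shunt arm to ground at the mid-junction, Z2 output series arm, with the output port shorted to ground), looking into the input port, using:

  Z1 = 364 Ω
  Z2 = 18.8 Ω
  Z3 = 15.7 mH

Step 1 — Angular frequency: ω = 2π·f = 2π·110 = 691.2 rad/s.
Step 2 — Component impedances:
  Z1: Z = R = 364 Ω
  Z2: Z = R = 18.8 Ω
  Z3: Z = jωL = j·691.2·0.0157 = 0 + j10.85 Ω
Step 3 — With the output port shorted to ground, the output series arm Z2 runs from the junction to ground; the shunt arm Z3 also runs from the junction to ground. They appear in parallel: Z3 || Z2 = 4.698 + j8.139 Ω.
Step 4 — Series with input arm Z1: Z_in = Z1 + (Z3 || Z2) = 368.7 + j8.139 Ω = 368.8∠1.3° Ω.

Z = 368.7 + j8.139 Ω = 368.8∠1.3° Ω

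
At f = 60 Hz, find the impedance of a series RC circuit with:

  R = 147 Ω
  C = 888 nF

Step 1 — Angular frequency: ω = 2π·f = 2π·60 = 377 rad/s.
Step 2 — Component impedances:
  R: Z = R = 147 Ω
  C: Z = 1/(jωC) = -j/(ω·C) = 0 - j2987 Ω
Step 3 — Series combination: Z_total = R + C = 147 - j2987 Ω = 2991∠-87.2° Ω.

Z = 147 - j2987 Ω = 2991∠-87.2° Ω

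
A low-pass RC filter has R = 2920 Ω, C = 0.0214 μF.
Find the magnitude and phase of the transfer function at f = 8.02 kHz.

Step 1 — Angular frequency: ω = 2π·8020 = 5.039e+04 rad/s.
Step 2 — Transfer function: H(jω) = 1/(1 + jωRC).
Step 3 — Denominator: 1 + jωRC = 1 + j·5.039e+04·2920·2.14e-08 = 1 + j3.149.
Step 4 — H = 0.09162 - j0.2885.
Step 5 — Magnitude: |H| = 0.3027 (-10.4 dB); phase: φ = -72.4°.

|H| = 0.3027 (-10.4 dB), φ = -72.4°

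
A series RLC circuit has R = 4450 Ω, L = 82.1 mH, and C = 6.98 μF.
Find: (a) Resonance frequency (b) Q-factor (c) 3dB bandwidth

Step 1 — Resonance condition Im(Z)=0 gives ω₀ = 1/√(LC).
Step 2 — ω₀ = 1/√(0.0821·6.98e-06) = 1321 rad/s.
Step 3 — f₀ = ω₀/(2π) = 210.2 Hz.
Step 4 — Series Q: Q = ω₀L/R = 1321·0.0821/4450 = 0.02437.
Step 5 — 3dB bandwidth: Δω = ω₀/Q = 5.42e+04 rad/s; BW = Δω/(2π) = 8627 Hz.

(a) f₀ = 210.2 Hz  (b) Q = 0.02437  (c) BW = 8627 Hz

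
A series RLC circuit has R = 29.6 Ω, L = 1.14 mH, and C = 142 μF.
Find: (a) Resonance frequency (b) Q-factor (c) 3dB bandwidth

Step 1 — Resonance condition Im(Z)=0 gives ω₀ = 1/√(LC).
Step 2 — ω₀ = 1/√(0.00114·0.000142) = 2485 rad/s.
Step 3 — f₀ = ω₀/(2π) = 395.6 Hz.
Step 4 — Series Q: Q = ω₀L/R = 2485·0.00114/29.6 = 0.09572.
Step 5 — 3dB bandwidth: Δω = ω₀/Q = 2.596e+04 rad/s; BW = Δω/(2π) = 4132 Hz.

(a) f₀ = 395.6 Hz  (b) Q = 0.09572  (c) BW = 4132 Hz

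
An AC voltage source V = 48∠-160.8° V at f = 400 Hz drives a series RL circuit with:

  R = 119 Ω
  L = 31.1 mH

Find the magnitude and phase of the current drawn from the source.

Step 1 — Angular frequency: ω = 2π·f = 2π·400 = 2513 rad/s.
Step 2 — Component impedances:
  R: Z = R = 119 Ω
  L: Z = jωL = j·2513·0.0311 = 0 + j78.16 Ω
Step 3 — Series combination: Z_total = R + L = 119 + j78.16 Ω = 142.4∠33.3° Ω.
Step 4 — Source phasor: V = 48∠-160.8° V = -45.33 - j15.79 V.
Step 5 — Ohm's law: I = V / Z_total = (-45.33 - j15.79) / (119 + j78.16) = -0.327 + j0.08212 A.
Step 6 — Convert to polar: |I| = 0.3371 A, ∠I = 165.9°.

I = 0.3371∠165.9° A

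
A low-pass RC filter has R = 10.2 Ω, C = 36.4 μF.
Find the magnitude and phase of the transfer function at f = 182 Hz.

Step 1 — Angular frequency: ω = 2π·182 = 1144 rad/s.
Step 2 — Transfer function: H(jω) = 1/(1 + jωRC).
Step 3 — Denominator: 1 + jωRC = 1 + j·1144·10.2·3.64e-05 = 1 + j0.4246.
Step 4 — H = 0.8473 - j0.3597.
Step 5 — Magnitude: |H| = 0.9205 (-0.7 dB); phase: φ = -23.0°.

|H| = 0.9205 (-0.7 dB), φ = -23.0°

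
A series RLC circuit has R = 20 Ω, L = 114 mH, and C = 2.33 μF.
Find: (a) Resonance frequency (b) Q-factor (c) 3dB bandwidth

Step 1 — Resonance: ω₀ = 1/√(LC) = 1/√(0.114·2.33e-06) = 1940 rad/s.
Step 2 — f₀ = ω₀/(2π) = 308.8 Hz.
Step 3 — Series Q: Q = ω₀L/R = 1940·0.114/20 = 11.06.
Step 4 — Bandwidth: Δω = ω₀/Q = 175.4 rad/s; BW = Δω/(2π) = 27.92 Hz.

(a) f₀ = 308.8 Hz  (b) Q = 11.06  (c) BW = 27.92 Hz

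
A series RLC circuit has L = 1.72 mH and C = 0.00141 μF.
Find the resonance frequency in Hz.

Step 1 — Resonance condition Im(Z)=0 gives ω₀ = 1/√(LC).
Step 2 — ω₀ = 1/√(0.00172·1.41e-09) = 6.421e+05 rad/s.
Step 3 — f₀ = ω₀/(2π) = 1.022e+05 Hz.

f₀ = 1.022e+05 Hz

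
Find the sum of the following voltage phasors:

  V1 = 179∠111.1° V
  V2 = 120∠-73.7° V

Step 1 — Convert each phasor to rectangular form:
  V1 = 179·(cos(111.1°) + j·sin(111.1°)) = -64.44 + j167 V
  V2 = 120·(cos(-73.7°) + j·sin(-73.7°)) = 33.68 - j115.2 V
Step 2 — Sum components: V_total = -30.76 + j51.82 V.
Step 3 — Convert to polar: |V_total| = 60.26 V, ∠V_total = 120.7°.

V_total = 60.26∠120.7° V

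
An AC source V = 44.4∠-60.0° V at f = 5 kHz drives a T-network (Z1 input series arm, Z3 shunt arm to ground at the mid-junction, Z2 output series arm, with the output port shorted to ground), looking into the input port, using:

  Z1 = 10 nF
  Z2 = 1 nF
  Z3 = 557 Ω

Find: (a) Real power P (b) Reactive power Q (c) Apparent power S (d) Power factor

Step 1 — Angular frequency: ω = 2π·f = 2π·5000 = 3.142e+04 rad/s.
Step 2 — Component impedances:
  Z1: Z = 1/(jωC) = -j/(ω·C) = 0 - j3183 Ω
  Z2: Z = 1/(jωC) = -j/(ω·C) = 0 - j3.183e+04 Ω
  Z3: Z = R = 557 Ω
Step 3 — With the output port shorted to ground, the output series arm Z2 runs from the junction to ground; the shunt arm Z3 also runs from the junction to ground. They appear in parallel: Z3 || Z2 = 556.8 - j9.744 Ω.
Step 4 — Series with input arm Z1: Z_in = Z1 + (Z3 || Z2) = 556.8 - j3193 Ω = 3241∠-80.1° Ω.
Step 5 — Source phasor: V = 44.4∠-60.0° V = 22.2 - j38.45 V.
Step 6 — Current: I = V / Z = 0.01286 + j0.00471 A = 0.0137∠20.1° A.
Step 7 — Complex power: S = V·I* = 0.1045 - j0.5992 VA.
Step 8 — Real power: P = Re(S) = 0.1045 W.
Step 9 — Reactive power: Q = Im(S) = -0.5992 VAR.
Step 10 — Apparent power: |S| = 0.6083 VA.
Step 11 — Power factor: PF = P/|S| = 0.1718 (leading).

(a) P = 0.1045 W  (b) Q = -0.5992 VAR  (c) S = 0.6083 VA  (d) PF = 0.1718 (leading)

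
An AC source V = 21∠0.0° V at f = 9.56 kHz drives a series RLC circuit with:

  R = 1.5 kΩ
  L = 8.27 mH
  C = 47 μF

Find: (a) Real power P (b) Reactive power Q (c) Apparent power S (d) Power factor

Step 1 — Angular frequency: ω = 2π·f = 2π·9560 = 6.007e+04 rad/s.
Step 2 — Component impedances:
  R: Z = R = 1500 Ω
  L: Z = jωL = j·6.007e+04·0.00827 = 0 + j496.8 Ω
  C: Z = 1/(jωC) = -j/(ω·C) = 0 - j0.3542 Ω
Step 3 — Series combination: Z_total = R + L + C = 1500 + j496.4 Ω = 1580∠18.3° Ω.
Step 4 — Source phasor: V = 21∠0.0° V = 21 V.
Step 5 — Current: I = V / Z = 0.01262 - j0.004176 A = 0.01329∠-18.3° A.
Step 6 — Complex power: S = V·I* = 0.265 + j0.08769 VA.
Step 7 — Real power: P = Re(S) = 0.265 W.
Step 8 — Reactive power: Q = Im(S) = 0.08769 VAR.
Step 9 — Apparent power: |S| = 0.2791 VA.
Step 10 — Power factor: PF = P/|S| = 0.9494 (lagging).

(a) P = 0.265 W  (b) Q = 0.08769 VAR  (c) S = 0.2791 VA  (d) PF = 0.9494 (lagging)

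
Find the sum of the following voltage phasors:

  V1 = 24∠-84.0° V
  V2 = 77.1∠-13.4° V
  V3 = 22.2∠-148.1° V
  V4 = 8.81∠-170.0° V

Step 1 — Convert each phasor to rectangular form:
  V1 = 24·(cos(-84.0°) + j·sin(-84.0°)) = 2.509 - j23.87 V
  V2 = 77.1·(cos(-13.4°) + j·sin(-13.4°)) = 75 - j17.87 V
  V3 = 22.2·(cos(-148.1°) + j·sin(-148.1°)) = -18.85 - j11.73 V
  V4 = 8.81·(cos(-170.0°) + j·sin(-170.0°)) = -8.676 - j1.53 V
Step 2 — Sum components: V_total = 49.99 - j55 V.
Step 3 — Convert to polar: |V_total| = 74.32 V, ∠V_total = -47.7°.

V_total = 74.32∠-47.7° V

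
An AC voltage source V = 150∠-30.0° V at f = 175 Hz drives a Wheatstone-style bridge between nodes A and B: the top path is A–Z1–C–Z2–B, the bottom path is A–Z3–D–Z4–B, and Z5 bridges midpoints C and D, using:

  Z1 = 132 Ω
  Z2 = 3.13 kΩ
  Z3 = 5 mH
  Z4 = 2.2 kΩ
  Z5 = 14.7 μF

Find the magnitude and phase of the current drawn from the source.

Step 1 — Angular frequency: ω = 2π·f = 2π·175 = 1100 rad/s.
Step 2 — Component impedances:
  Z1: Z = R = 132 Ω
  Z2: Z = R = 3130 Ω
  Z3: Z = jωL = j·1100·0.005 = 0 + j5.498 Ω
  Z4: Z = R = 2200 Ω
  Z5: Z = 1/(jωC) = -j/(ω·C) = 0 - j61.87 Ω
Step 3 — Bridge requires nodal analysis (the Z5 bridge couples midpoints C and D, so the two paths cannot be reduced to a simple series/parallel combination). Setting node B to ground and injecting 1 A at node A, the 3-node admittance system at A, C, D solves to V_A = Z_AB = 1295 - j3.877 Ω = 1295∠-0.2° Ω.
Step 4 — Source phasor: V = 150∠-30.0° V = 129.9 - j75 V.
Step 5 — Ohm's law: I = V / Z_total = (129.9 - j75) / (1295 - j3.877) = 0.1005 - j0.05763 A.
Step 6 — Convert to polar: |I| = 0.1159 A, ∠I = -29.8°.

I = 0.1159∠-29.8° A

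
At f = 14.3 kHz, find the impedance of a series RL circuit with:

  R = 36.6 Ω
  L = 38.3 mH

Step 1 — Angular frequency: ω = 2π·f = 2π·1.43e+04 = 8.985e+04 rad/s.
Step 2 — Component impedances:
  R: Z = R = 36.6 Ω
  L: Z = jωL = j·8.985e+04·0.0383 = 0 + j3441 Ω
Step 3 — Series combination: Z_total = R + L = 36.6 + j3441 Ω = 3441∠89.4° Ω.

Z = 36.6 + j3441 Ω = 3441∠89.4° Ω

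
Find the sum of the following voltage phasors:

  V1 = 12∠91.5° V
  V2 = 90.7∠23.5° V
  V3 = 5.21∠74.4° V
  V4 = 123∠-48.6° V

Step 1 — Convert each phasor to rectangular form:
  V1 = 12·(cos(91.5°) + j·sin(91.5°)) = -0.3141 + j12 V
  V2 = 90.7·(cos(23.5°) + j·sin(23.5°)) = 83.18 + j36.17 V
  V3 = 5.21·(cos(74.4°) + j·sin(74.4°)) = 1.401 + j5.018 V
  V4 = 123·(cos(-48.6°) + j·sin(-48.6°)) = 81.34 - j92.26 V
Step 2 — Sum components: V_total = 165.6 - j39.08 V.
Step 3 — Convert to polar: |V_total| = 170.2 V, ∠V_total = -13.3°.

V_total = 170.2∠-13.3° V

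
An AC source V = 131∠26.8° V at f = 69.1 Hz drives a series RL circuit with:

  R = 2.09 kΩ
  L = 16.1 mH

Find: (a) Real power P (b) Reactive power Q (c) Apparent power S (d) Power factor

Step 1 — Angular frequency: ω = 2π·f = 2π·69.1 = 434.2 rad/s.
Step 2 — Component impedances:
  R: Z = R = 2090 Ω
  L: Z = jωL = j·434.2·0.0161 = 0 + j6.99 Ω
Step 3 — Series combination: Z_total = R + L = 2090 + j6.99 Ω = 2090∠0.2° Ω.
Step 4 — Source phasor: V = 131∠26.8° V = 116.9 + j59.06 V.
Step 5 — Current: I = V / Z = 0.05604 + j0.02807 A = 0.06268∠26.6° A.
Step 6 — Complex power: S = V·I* = 8.211 + j0.02746 VA.
Step 7 — Real power: P = Re(S) = 8.211 W.
Step 8 — Reactive power: Q = Im(S) = 0.02746 VAR.
Step 9 — Apparent power: |S| = 8.211 VA.
Step 10 — Power factor: PF = P/|S| = 1 (lagging).

(a) P = 8.211 W  (b) Q = 0.02746 VAR  (c) S = 8.211 VA  (d) PF = 1 (lagging)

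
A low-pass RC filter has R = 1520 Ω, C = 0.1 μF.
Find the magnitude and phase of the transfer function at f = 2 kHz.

Step 1 — Angular frequency: ω = 2π·2000 = 1.257e+04 rad/s.
Step 2 — Transfer function: H(jω) = 1/(1 + jωRC).
Step 3 — Denominator: 1 + jωRC = 1 + j·1.257e+04·1520·1e-07 = 1 + j1.91.
Step 4 — H = 0.2151 - j0.4109.
Step 5 — Magnitude: |H| = 0.4638 (-6.7 dB); phase: φ = -62.4°.

|H| = 0.4638 (-6.7 dB), φ = -62.4°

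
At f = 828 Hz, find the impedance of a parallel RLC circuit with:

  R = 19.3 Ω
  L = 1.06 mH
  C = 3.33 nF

Step 1 — Angular frequency: ω = 2π·f = 2π·828 = 5202 rad/s.
Step 2 — Component impedances:
  R: Z = R = 19.3 Ω
  L: Z = jωL = j·5202·0.00106 = 0 + j5.515 Ω
  C: Z = 1/(jωC) = -j/(ω·C) = 0 - j5.772e+04 Ω
Step 3 — Parallel combination: 1/Z_total = 1/R + 1/L + 1/C; Z_total = 1.457 + j5.099 Ω = 5.303∠74.1° Ω.

Z = 1.457 + j5.099 Ω = 5.303∠74.1° Ω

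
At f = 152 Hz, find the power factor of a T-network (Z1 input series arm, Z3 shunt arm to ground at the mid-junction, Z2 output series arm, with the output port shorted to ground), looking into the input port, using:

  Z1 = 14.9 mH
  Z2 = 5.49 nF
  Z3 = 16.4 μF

Step 1 — Angular frequency: ω = 2π·f = 2π·152 = 955 rad/s.
Step 2 — Component impedances:
  Z1: Z = jωL = j·955·0.0149 = 0 + j14.23 Ω
  Z2: Z = 1/(jωC) = -j/(ω·C) = 0 - j1.907e+05 Ω
  Z3: Z = 1/(jωC) = -j/(ω·C) = 0 - j63.85 Ω
Step 3 — With the output port shorted to ground, the output series arm Z2 runs from the junction to ground; the shunt arm Z3 also runs from the junction to ground. They appear in parallel: Z3 || Z2 = 0 - j63.82 Ω.
Step 4 — Series with input arm Z1: Z_in = Z1 + (Z3 || Z2) = 0 - j49.59 Ω = 49.59∠-90.0° Ω.
Step 5 — Power factor: PF = cos(φ) = Re(Z)/|Z| = 0/49.59 = 0.
Step 6 — Type: Im(Z) = -49.59 ⇒ leading (phase φ = -90.0°).

PF = 0 (leading, φ = -90.0°)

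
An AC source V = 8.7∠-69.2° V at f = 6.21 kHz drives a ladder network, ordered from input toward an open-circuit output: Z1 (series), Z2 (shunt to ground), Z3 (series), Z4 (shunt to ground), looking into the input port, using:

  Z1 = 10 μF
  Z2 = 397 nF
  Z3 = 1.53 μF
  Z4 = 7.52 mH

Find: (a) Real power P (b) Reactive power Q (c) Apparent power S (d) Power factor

Step 1 — Angular frequency: ω = 2π·f = 2π·6210 = 3.902e+04 rad/s.
Step 2 — Component impedances:
  Z1: Z = 1/(jωC) = -j/(ω·C) = 0 - j2.563 Ω
  Z2: Z = 1/(jωC) = -j/(ω·C) = 0 - j64.56 Ω
  Z3: Z = 1/(jωC) = -j/(ω·C) = 0 - j16.75 Ω
  Z4: Z = jωL = j·3.902e+04·0.00752 = 0 + j293.4 Ω
Step 3 — Ladder network (open output): work backward from the far end, alternating series and parallel combinations. Z_in = 0 - j86.77 Ω = 86.77∠-90.0° Ω.
Step 4 — Source phasor: V = 8.7∠-69.2° V = 3.089 - j8.133 V.
Step 5 — Current: I = V / Z = 0.09373 + j0.03561 A = 0.1003∠20.8° A.
Step 6 — Complex power: S = V·I* = 0 - j0.8723 VA.
Step 7 — Real power: P = Re(S) = 0 W.
Step 8 — Reactive power: Q = Im(S) = -0.8723 VAR.
Step 9 — Apparent power: |S| = 0.8723 VA.
Step 10 — Power factor: PF = P/|S| = 0 (leading).

(a) P = 0 W  (b) Q = -0.8723 VAR  (c) S = 0.8723 VA  (d) PF = 0 (leading)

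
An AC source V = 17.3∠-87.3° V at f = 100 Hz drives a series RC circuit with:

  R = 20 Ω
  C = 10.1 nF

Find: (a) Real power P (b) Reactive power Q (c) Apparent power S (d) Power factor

Step 1 — Angular frequency: ω = 2π·f = 2π·100 = 628.3 rad/s.
Step 2 — Component impedances:
  R: Z = R = 20 Ω
  C: Z = 1/(jωC) = -j/(ω·C) = 0 - j1.576e+05 Ω
Step 3 — Series combination: Z_total = R + C = 20 - j1.576e+05 Ω = 1.576e+05∠-90.0° Ω.
Step 4 — Source phasor: V = 17.3∠-87.3° V = 0.8149 - j17.28 V.
Step 5 — Current: I = V / Z = 0.0001097 + j5.158e-06 A = 0.0001098∠2.7° A.
Step 6 — Complex power: S = V·I* = 2.411e-07 - j0.001899 VA.
Step 7 — Real power: P = Re(S) = 2.411e-07 W.
Step 8 — Reactive power: Q = Im(S) = -0.001899 VAR.
Step 9 — Apparent power: |S| = 0.001899 VA.
Step 10 — Power factor: PF = P/|S| = 0.0001269 (leading).

(a) P = 2.411e-07 W  (b) Q = -0.001899 VAR  (c) S = 0.001899 VA  (d) PF = 0.0001269 (leading)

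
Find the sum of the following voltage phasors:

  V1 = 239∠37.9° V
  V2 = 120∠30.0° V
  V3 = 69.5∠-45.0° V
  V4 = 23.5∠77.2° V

Step 1 — Convert each phasor to rectangular form:
  V1 = 239·(cos(37.9°) + j·sin(37.9°)) = 188.6 + j146.8 V
  V2 = 120·(cos(30.0°) + j·sin(30.0°)) = 103.9 + j60 V
  V3 = 69.5·(cos(-45.0°) + j·sin(-45.0°)) = 49.14 - j49.14 V
  V4 = 23.5·(cos(77.2°) + j·sin(77.2°)) = 5.206 + j22.92 V
Step 2 — Sum components: V_total = 346.9 + j180.6 V.
Step 3 — Convert to polar: |V_total| = 391.1 V, ∠V_total = 27.5°.

V_total = 391.1∠27.5° V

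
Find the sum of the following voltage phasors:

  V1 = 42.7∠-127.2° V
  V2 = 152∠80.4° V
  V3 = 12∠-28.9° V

Step 1 — Convert each phasor to rectangular form:
  V1 = 42.7·(cos(-127.2°) + j·sin(-127.2°)) = -25.82 - j34.01 V
  V2 = 152·(cos(80.4°) + j·sin(80.4°)) = 25.35 + j149.9 V
  V3 = 12·(cos(-28.9°) + j·sin(-28.9°)) = 10.51 - j5.799 V
Step 2 — Sum components: V_total = 10.04 + j110.1 V.
Step 3 — Convert to polar: |V_total| = 110.5 V, ∠V_total = 84.8°.

V_total = 110.5∠84.8° V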